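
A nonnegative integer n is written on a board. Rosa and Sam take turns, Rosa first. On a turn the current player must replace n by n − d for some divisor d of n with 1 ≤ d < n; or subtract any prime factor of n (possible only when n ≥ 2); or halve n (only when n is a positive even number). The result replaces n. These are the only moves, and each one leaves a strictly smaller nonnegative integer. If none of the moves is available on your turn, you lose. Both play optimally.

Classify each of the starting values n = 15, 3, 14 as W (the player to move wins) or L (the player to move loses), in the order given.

15: W, 3: W, 14: L

Work bottom-up. With no move the player to move loses. Otherwise the position is W if at least one move leads to an L position for the opponent, and L if every move leads to a W.
n=0: no move → L
n=1: no move → L
n=2: →0(L), so W
n=3: →0(L), so W
n=4: →2(W), 3(W) — all W, so L
n=5: →0(L), so W
n=6: →4(L), so W
n=7: →0(L), so W
n=8: →4(L), so W
n=9: →6(W), 8(W) — all W, so L
n=10: →9(L), so W
n=11: →0(L), so W
n=12: →9(L), so W
n=13: →0(L), so W
n=14: →7(W), 12(W), 13(W) — all W, so L
n=15: →14(L), so W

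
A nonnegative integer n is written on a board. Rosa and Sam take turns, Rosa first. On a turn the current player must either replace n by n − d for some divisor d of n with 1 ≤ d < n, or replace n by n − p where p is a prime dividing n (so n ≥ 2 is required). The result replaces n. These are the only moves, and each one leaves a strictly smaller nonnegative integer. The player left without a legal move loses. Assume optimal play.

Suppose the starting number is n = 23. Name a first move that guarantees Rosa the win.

Move to 0.

Classify positions by backward induction: terminal positions (no move available) are L. From any other position, the mover wins iff some move reaches an L.
n=0: no move → L
n=1: no move → L
n=2: W (go to 0, an L position)
n=3: W (go to 0, an L position)
n=4: L (options 2(W), 3(W) are all W)
n=5: W (go to 0, an L position)
n=6: W (go to 4, an L position)
n=7: W (go to 0, an L position)
n=8: W (go to 4, an L position)
n=9: L (options 6(W), 8(W) are all W)
n=10: W (go to 9, an L position)
n=11: W (go to 0, an L position)
n=12: W (go to 9, an L position)
n=13: W (go to 0, an L position)
n=14: L (options 7(W), 12(W), 13(W) are all W)
n=15: W (go to 14, an L position)
n=16: W (go to 14, an L position)
n=17: W (go to 0, an L position)
n=18: W (go to 9, an L position)
n=19: W (go to 0, an L position)
n=20: L (options 10(W), 15(W), 16(W), 18(W), 19(W) are all W)
n=21: W (go to 14, an L position)
n=22: W (go to 20, an L position)
n=23: W (go to 0, an L position)
From 23, the L positions reachable in one move are: 0.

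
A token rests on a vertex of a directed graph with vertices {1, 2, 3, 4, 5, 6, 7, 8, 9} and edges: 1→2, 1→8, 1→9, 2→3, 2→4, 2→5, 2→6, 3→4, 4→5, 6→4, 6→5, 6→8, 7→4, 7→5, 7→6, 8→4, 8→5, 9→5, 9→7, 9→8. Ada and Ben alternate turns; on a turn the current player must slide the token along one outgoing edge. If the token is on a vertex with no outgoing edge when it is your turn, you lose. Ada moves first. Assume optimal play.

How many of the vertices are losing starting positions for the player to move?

3

Classify positions by backward induction: terminal positions (no move available) are L. From any other position, the mover wins iff some move reaches an L.
Every edge goes from a vertex to one that appears earlier in the order 5, 4, 8, 6, 7, 9, 3, 2, 1, so processing vertices in that order labels each vertex after all of its successors.
5: no outgoing edge → L
4: →5(L), so W
8: →5(L), so W
6: →5(L), so W
7: →5(L), so W
9: →5(L), so W
3: →4(W) only, which is W, so L
2: →3(L), so W
1: →2(W), 9(W), 8(W) — all W, so L
The L vertices are 1, 3, 5; that is 3 in all.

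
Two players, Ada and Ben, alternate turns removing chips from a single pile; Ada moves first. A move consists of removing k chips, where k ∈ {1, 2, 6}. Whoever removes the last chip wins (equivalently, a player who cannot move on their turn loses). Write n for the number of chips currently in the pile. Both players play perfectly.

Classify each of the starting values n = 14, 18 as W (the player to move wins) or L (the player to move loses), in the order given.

14: L, 18: W

Work bottom-up. With no move the player to move loses. Otherwise the position is W if at least one move leads to an L position for the opponent, and L if every move leads to a W.
n=0: no move → L
n=1: W (go to 0, an L position)
n=2: W (go to 0, an L position)
n=3: L (options 2(W), 1(W) are all W)
n=4: W (go to 3, an L position)
n=5: W (go to 3, an L position)
n=6: W (go to 0, an L position)
n=7: L (options 6(W), 5(W), 1(W) are all W)
n=8: W (go to 7, an L position)
n=9: W (go to 7, an L position)
n=10: L (options 9(W), 8(W), 4(W) are all W)
n=11: W (go to 10, an L position)
n=12: W (go to 10, an L position)
n=13: W (go to 7, an L position)
n=14: L (options 13(W), 12(W), 8(W) are all W)
n=15: W (go to 14, an L position)
n=16: W (go to 14, an L position)
n=17: L (options 16(W), 15(W), 11(W) are all W)
n=18: W (go to 17, an L position)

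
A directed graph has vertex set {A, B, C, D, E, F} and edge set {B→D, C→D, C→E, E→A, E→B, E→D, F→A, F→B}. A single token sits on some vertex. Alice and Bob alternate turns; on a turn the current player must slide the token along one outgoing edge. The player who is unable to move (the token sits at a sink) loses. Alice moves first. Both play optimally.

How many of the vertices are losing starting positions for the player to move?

Positions with no move are L. A position that does have a move is losing for the player to move precisely when every available move leads to a winning position for the opponent. Fill in the labels:
Every edge goes from a vertex to one that appears earlier in the order A, D, B, F, E, C, so processing vertices in that order labels each vertex after all of its successors.
A: no outgoing edge → L
D: no outgoing edge → L
B: →D(L), so W
F: →A(L), so W
E: →D(L), so W
C: →D(L), so W
The L vertices are A, D; that is 2 in all.

2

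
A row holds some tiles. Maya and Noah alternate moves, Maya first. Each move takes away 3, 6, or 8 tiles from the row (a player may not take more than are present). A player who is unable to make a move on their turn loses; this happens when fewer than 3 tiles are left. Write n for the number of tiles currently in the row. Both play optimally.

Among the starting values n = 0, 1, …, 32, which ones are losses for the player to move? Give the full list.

0, 1, 2, 11, 12, 13, 22, 23, 24

Use the standard recursion: the mover loses at a terminal position; elsewhere, the mover wins exactly when some move hands the opponent an L position.
n=0: no move → L
n=1: no move → L
n=2: no move → L
n=3: W (go to 0, an L position)
n=4: W (go to 1, an L position)
n=5: W (go to 2, an L position)
n=6: W (go to 0, an L position)
n=7: W (go to 1, an L position)
n=8: W (go to 2, an L position)
n=9: W (go to 1, an L position)
n=10: W (go to 2, an L position)
n=11: L (options 8(W), 5(W), 3(W) are all W)
n=12: L (options 9(W), 6(W), 4(W) are all W)
n=13: L (options 10(W), 7(W), 5(W) are all W)
n=14: W (go to 11, an L position)
n=15: W (go to 12, an L position)
n=16: W (go to 13, an L position)
n=17: W (go to 11, an L position)
n=18: W (go to 12, an L position)
n=19: W (go to 13, an L position)
n=20: W (go to 12, an L position)
n=21: W (go to 13, an L position)
n=22: L (options 19(W), 16(W), 14(W) are all W)
n=23: L (options 20(W), 17(W), 15(W) are all W)
n=24: L (options 21(W), 18(W), 16(W) are all W)
n=25: W (go to 22, an L position)
n=26: W (go to 23, an L position)
n=27: W (go to 24, an L position)
n=28: W (go to 22, an L position)
n=29: W (go to 23, an L position)
n=30: W (go to 24, an L position)
n=31: W (go to 23, an L position)
n=32: W (go to 24, an L position)
Reading off the rows marked L gives the requested list; there are 9 such values of n.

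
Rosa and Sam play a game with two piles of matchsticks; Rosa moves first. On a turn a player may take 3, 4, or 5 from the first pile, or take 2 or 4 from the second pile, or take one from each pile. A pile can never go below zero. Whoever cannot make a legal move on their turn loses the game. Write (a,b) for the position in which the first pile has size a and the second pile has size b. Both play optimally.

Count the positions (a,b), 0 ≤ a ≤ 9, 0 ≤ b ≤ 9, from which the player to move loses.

36

Classify positions by backward induction: terminal positions (no move available) are L. From any other position, the mover wins iff some move reaches an L.
Every move lowers a or b (never raises either), so fill the grid row by row in increasing a, and left to right within a row: each cell's successors are then already labelled.
      b=0  b=1  b=2  b=3  b=4  b=5  b=6  b=7  b=8  b=9
a=0:    L    L    W    W    W    W    L    L    W    W
a=1:    L    W    W    L    W    W    L    W    W    L
a=2:    L    W    W    L    W    W    L    W    W    L
a=3:    W    W    L    L    W    W    W    W    L    L
a=4:    W    W    L    W    W    L    W    W    L    W
a=5:    W    W    L    W    W    L    W    W    L    W
a=6:    W    L    W    W    L    W    W    L    W    W
a=7:    W    L    W    W    L    W    W    L    W    W
a=8:    L    L    W    W    W    W    L    L    W    W
a=9:    L    W    W    L    W    W    L    W    W    L
Cells with no legal move (terminal, hence L): (0,0), (0,1), (1,0), (2,0).
The remaining L cells, each justified by listing all of its moves:
(0,6): →(0,4)(W), (0,2)(W) — all W, so L
(0,7): →(0,5)(W), (0,3)(W) — all W, so L
(1,3): →(1,1)(W), (0,2)(W) — all W, so L
(1,6): →(1,4)(W), (1,2)(W), (0,5)(W) — all W, so L
(1,9): →(1,7)(W), (1,5)(W), (0,8)(W) — all W, so L
(2,3): →(2,1)(W), (1,2)(W) — all W, so L
(2,6): →(2,4)(W), (2,2)(W), (1,5)(W) — all W, so L
(2,9): →(2,7)(W), (2,5)(W), (1,8)(W) — all W, so L
(3,2): →(0,2)(W), (3,0)(W), (2,1)(W) — all W, so L
(3,3): →(0,3)(W), (3,1)(W), (2,2)(W) — all W, so L
(3,8): →(0,8)(W), (3,6)(W), (3,4)(W), (2,7)(W) — all W, so L
(3,9): →(0,9)(W), (3,7)(W), (3,5)(W), (2,8)(W) — all W, so L
(4,2): →(1,2)(W), (0,2)(W), (4,0)(W), (3,1)(W) — all W, so L
(4,5): →(1,5)(W), (0,5)(W), (4,3)(W), (4,1)(W), (3,4)(W) — all W, so L
(4,8): →(1,8)(W), (0,8)(W), (4,6)(W), (4,4)(W), (3,7)(W) — all W, so L
(5,2): →(2,2)(W), (1,2)(W), (0,2)(W), (5,0)(W), (4,1)(W) — all W, so L
(5,5): →(2,5)(W), (1,5)(W), (0,5)(W), (5,3)(W), (5,1)(W), (4,4)(W) — all W, so L
(5,8): →(2,8)(W), (1,8)(W), (0,8)(W), (5,6)(W), (5,4)(W), (4,7)(W) — all W, so L
(6,1): →(3,1)(W), (2,1)(W), (1,1)(W), (5,0)(W) — all W, so L
(6,4): →(3,4)(W), (2,4)(W), (1,4)(W), (6,2)(W), (6,0)(W), (5,3)(W) — all W, so L
(6,7): →(3,7)(W), (2,7)(W), (1,7)(W), (6,5)(W), (6,3)(W), (5,6)(W) — all W, so L
(7,1): →(4,1)(W), (3,1)(W), (2,1)(W), (6,0)(W) — all W, so L
(7,4): →(4,4)(W), (3,4)(W), (2,4)(W), (7,2)(W), (7,0)(W), (6,3)(W) — all W, so L
(7,7): →(4,7)(W), (3,7)(W), (2,7)(W), (7,5)(W), (7,3)(W), (6,6)(W) — all W, so L
(8,0): →(5,0)(W), (4,0)(W), (3,0)(W) — all W, so L
(8,1): →(5,1)(W), (4,1)(W), (3,1)(W), (7,0)(W) — all W, so L
(8,6): →(5,6)(W), (4,6)(W), (3,6)(W), (8,4)(W), (8,2)(W), (7,5)(W) — all W, so L
(8,7): →(5,7)(W), (4,7)(W), (3,7)(W), (8,5)(W), (8,3)(W), (7,6)(W) — all W, so L
(9,0): →(6,0)(W), (5,0)(W), (4,0)(W) — all W, so L
(9,3): →(6,3)(W), (5,3)(W), (4,3)(W), (9,1)(W), (8,2)(W) — all W, so L
(9,6): →(6,6)(W), (5,6)(W), (4,6)(W), (9,4)(W), (9,2)(W), (8,5)(W) — all W, so L
(9,9): →(6,9)(W), (5,9)(W), (4,9)(W), (9,7)(W), (9,5)(W), (8,8)(W) — all W, so L
Every other cell has at least one move into one of the L cells above, so it is W.
L cells per row: a=0: 4, a=1: 4, a=2: 4, a=3: 4, a=4: 3, a=5: 3, a=6: 3, a=7: 3, a=8: 4, a=9: 4; total 36.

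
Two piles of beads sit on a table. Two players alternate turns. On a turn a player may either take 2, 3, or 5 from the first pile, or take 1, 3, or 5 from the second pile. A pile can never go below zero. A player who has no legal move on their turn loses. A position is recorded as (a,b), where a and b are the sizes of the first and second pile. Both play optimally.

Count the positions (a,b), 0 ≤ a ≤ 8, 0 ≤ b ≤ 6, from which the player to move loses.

Label each position W (a win for the player to move) or L (a loss). A position with no legal move is L; any other position is W exactly when some move reaches an L, and L when every move reaches a W.
Every move lowers a or b (never raises either), so fill the grid row by row in increasing a, and left to right within a row: each cell's successors are then already labelled.
      b=0  b=1  b=2  b=3  b=4  b=5  b=6
a=0:    L    W    L    W    L    W    L
a=1:    L    W    L    W    L    W    L
a=2:    W    L    W    L    W    L    W
a=3:    W    L    W    L    W    L    W
a=4:    W    W    W    W    W    W    W
a=5:    W    W    W    W    W    W    W
a=6:    W    W    W    W    W    W    W
a=7:    L    W    L    W    L    W    L
a=8:    L    W    L    W    L    W    L
Cells with no legal move (terminal, hence L): (0,0), (1,0).
The remaining L cells, each justified by listing all of its moves:
(0,2): only reaches (0,1)(W), which is W → L
(0,4): only reaches (0,3)(W), (0,1)(W), all W → L
(0,6): only reaches (0,5)(W), (0,3)(W), (0,1)(W), all W → L
(1,2): only reaches (1,1)(W), which is W → L
(1,4): only reaches (1,3)(W), (1,1)(W), all W → L
(1,6): only reaches (1,5)(W), (1,3)(W), (1,1)(W), all W → L
(2,1): only reaches (0,1)(W), (2,0)(W), all W → L
(2,3): only reaches (0,3)(W), (2,2)(W), (2,0)(W), all W → L
(2,5): only reaches (0,5)(W), (2,4)(W), (2,2)(W), (2,0)(W), all W → L
(3,1): only reaches (1,1)(W), (0,1)(W), (3,0)(W), all W → L
(3,3): only reaches (1,3)(W), (0,3)(W), (3,2)(W), (3,0)(W), all W → L
(3,5): only reaches (1,5)(W), (0,5)(W), (3,4)(W), (3,2)(W), (3,0)(W), all W → L
(7,0): only reaches (5,0)(W), (4,0)(W), (2,0)(W), all W → L
(7,2): only reaches (5,2)(W), (4,2)(W), (2,2)(W), (7,1)(W), all W → L
(7,4): only reaches (5,4)(W), (4,4)(W), (2,4)(W), (7,3)(W), (7,1)(W), all W → L
(7,6): only reaches (5,6)(W), (4,6)(W), (2,6)(W), (7,5)(W), (7,3)(W), (7,1)(W), all W → L
(8,0): only reaches (6,0)(W), (5,0)(W), (3,0)(W), all W → L
(8,2): only reaches (6,2)(W), (5,2)(W), (3,2)(W), (8,1)(W), all W → L
(8,4): only reaches (6,4)(W), (5,4)(W), (3,4)(W), (8,3)(W), (8,1)(W), all W → L
(8,6): only reaches (6,6)(W), (5,6)(W), (3,6)(W), (8,5)(W), (8,3)(W), (8,1)(W), all W → L
Every other cell has at least one move into one of the L cells above, so it is W.
L cells per row: a=0: 4, a=1: 4, a=2: 3, a=3: 3, a=4: 0, a=5: 0, a=6: 0, a=7: 4, a=8: 4; total 22.

22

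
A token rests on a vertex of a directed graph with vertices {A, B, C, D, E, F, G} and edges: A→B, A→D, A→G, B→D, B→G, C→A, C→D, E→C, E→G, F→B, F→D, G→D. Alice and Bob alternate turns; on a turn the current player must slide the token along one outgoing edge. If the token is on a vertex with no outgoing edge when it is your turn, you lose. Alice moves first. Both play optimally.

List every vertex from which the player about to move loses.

D, E

Positions with no move are L. A position that does have a move is losing for the player to move precisely when every available move leads to a winning position for the opponent. Fill in the labels:
Every edge goes from a vertex to one that appears earlier in the order D, G, B, A, C, F, E, so processing vertices in that order labels each vertex after all of its successors.
D: no outgoing edge → L
G: W (go to D, an L position)
B: W (go to D, an L position)
A: W (go to D, an L position)
C: W (go to D, an L position)
F: W (go to D, an L position)
E: L (options C(W), G(W) are all W)
The losing starting vertices are exactly the entries labelled L in this table (2 of them).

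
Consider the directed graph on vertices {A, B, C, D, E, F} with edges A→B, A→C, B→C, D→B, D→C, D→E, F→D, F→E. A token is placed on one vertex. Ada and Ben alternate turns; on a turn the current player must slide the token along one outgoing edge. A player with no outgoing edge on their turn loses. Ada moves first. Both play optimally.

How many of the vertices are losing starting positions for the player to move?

2

Build the W/L table. Terminal = L. A non-terminal position is W if it has a move to some L; otherwise it is L.
Every edge goes from a vertex to one that appears earlier in the order E, C, B, A, D, F, so processing vertices in that order labels each vertex after all of its successors.
E: no outgoing edge → L
C: no outgoing edge → L
B: reaches L-position C → W
A: reaches L-position C → W
D: reaches L-position C → W
F: reaches L-position E → W
The L vertices are C, E; that is 2 in all.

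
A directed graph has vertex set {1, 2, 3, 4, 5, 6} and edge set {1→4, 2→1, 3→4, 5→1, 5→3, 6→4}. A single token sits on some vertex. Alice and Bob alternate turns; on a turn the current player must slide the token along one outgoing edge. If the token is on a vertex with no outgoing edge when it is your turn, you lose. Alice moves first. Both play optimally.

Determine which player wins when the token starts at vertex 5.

Use the standard recursion: the mover loses at a terminal position; elsewhere, the mover wins exactly when some move hands the opponent an L position.
Every edge goes from a vertex to one that appears earlier in the order 4, 1, 2, 3, 6, 5, so processing vertices in that order labels each vertex after all of its successors.
4: no outgoing edge → L
1: →4(L), so W
2: →1(W) only, which is W, so L
3: →4(L), so W
6: →4(L), so W
5: →3(W), 1(W) — all W, so L
Every move from 5 reaches a W position, so the mover loses.

Bob wins.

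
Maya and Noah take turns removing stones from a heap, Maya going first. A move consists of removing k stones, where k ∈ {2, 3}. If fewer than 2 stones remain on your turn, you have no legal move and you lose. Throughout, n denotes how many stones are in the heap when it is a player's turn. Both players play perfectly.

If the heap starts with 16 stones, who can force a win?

Noah wins.

Classify positions by backward induction: terminal positions (no move available) are L. From any other position, the mover wins iff some move reaches an L.
n=0: no move → L
n=1: no move → L
n=2: can move to 0, which is L ⇒ W
n=3: can move to 1, which is L ⇒ W
n=4: can move to 1, which is L ⇒ W
n=5: moves to 3(W), 2(W); every one is W ⇒ L
n=6: moves to 4(W), 3(W); every one is W ⇒ L
n=7: can move to 5, which is L ⇒ W
n=8: can move to 6, which is L ⇒ W
n=9: can move to 6, which is L ⇒ W
n=10: moves to 8(W), 7(W); every one is W ⇒ L
n=11: moves to 9(W), 8(W); every one is W ⇒ L
n=12: can move to 10, which is L ⇒ W
n=13: can move to 11, which is L ⇒ W
n=14: can move to 11, which is L ⇒ W
n=15: moves to 13(W), 12(W); every one is W ⇒ L
n=16: moves to 14(W), 13(W); every one is W ⇒ L
Every move from 16 reaches a W position, so the mover loses.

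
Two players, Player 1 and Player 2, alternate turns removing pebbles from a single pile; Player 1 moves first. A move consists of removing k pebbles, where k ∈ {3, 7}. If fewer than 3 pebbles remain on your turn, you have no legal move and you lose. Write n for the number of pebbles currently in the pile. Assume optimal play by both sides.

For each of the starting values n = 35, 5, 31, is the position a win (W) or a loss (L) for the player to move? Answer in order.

35: W, 5: W, 31: L

Work bottom-up. With no move the player to move loses. Otherwise the position is W if at least one move leads to an L position for the opponent, and L if every move leads to a W.
n=0: no move → L
n=1: no move → L
n=2: no move → L
n=3: can move to 0, which is L ⇒ W
n=4: can move to 1, which is L ⇒ W
n=5: can move to 2, which is L ⇒ W
n=6: the only move is to 3(W), a W ⇒ L
n=7: can move to 0, which is L ⇒ W
n=8: can move to 1, which is L ⇒ W
n=9: can move to 6, which is L ⇒ W
n=10: moves to 7(W), 3(W); every one is W ⇒ L
n=11: moves to 8(W), 4(W); every one is W ⇒ L
n=12: moves to 9(W), 5(W); every one is W ⇒ L
n=13: can move to 10, which is L ⇒ W
n=14: can move to 11, which is L ⇒ W
n=15: can move to 12, which is L ⇒ W
n=16: moves to 13(W), 9(W); every one is W ⇒ L
n=17: can move to 10, which is L ⇒ W
n=18: can move to 11, which is L ⇒ W
n=19: can move to 16, which is L ⇒ W
n=20: moves to 17(W), 13(W); every one is W ⇒ L
n=21: moves to 18(W), 14(W); every one is W ⇒ L
n=22: moves to 19(W), 15(W); every one is W ⇒ L
n=23: can move to 20, which is L ⇒ W
n=24: can move to 21, which is L ⇒ W
n=25: can move to 22, which is L ⇒ W
n=26: moves to 23(W), 19(W); every one is W ⇒ L
n=27: can move to 20, which is L ⇒ W
n=28: can move to 21, which is L ⇒ W
n=29: can move to 26, which is L ⇒ W
n=30: moves to 27(W), 23(W); every one is W ⇒ L
n=31: moves to 28(W), 24(W); every one is W ⇒ L
n=32: moves to 29(W), 25(W); every one is W ⇒ L
n=33: can move to 30, which is L ⇒ W
n=34: can move to 31, which is L ⇒ W
n=35: can move to 32, which is L ⇒ W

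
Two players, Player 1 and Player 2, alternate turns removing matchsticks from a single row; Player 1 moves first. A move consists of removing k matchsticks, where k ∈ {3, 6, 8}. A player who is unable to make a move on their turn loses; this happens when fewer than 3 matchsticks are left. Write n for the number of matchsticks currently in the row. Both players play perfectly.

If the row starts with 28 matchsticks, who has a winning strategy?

Label each position W (a win for the player to move) or L (a loss). A position with no legal move is L; any other position is W exactly when some move reaches an L, and L when every move reaches a W.
n=0: no move → L
n=1: no move → L
n=2: no move → L
n=3: can move to 0, which is L ⇒ W
n=4: can move to 1, which is L ⇒ W
n=5: can move to 2, which is L ⇒ W
n=6: can move to 0, which is L ⇒ W
n=7: can move to 1, which is L ⇒ W
n=8: can move to 2, which is L ⇒ W
n=9: can move to 1, which is L ⇒ W
n=10: can move to 2, which is L ⇒ W
n=11: moves to 8(W), 5(W), 3(W); every one is W ⇒ L
n=12: moves to 9(W), 6(W), 4(W); every one is W ⇒ L
n=13: moves to 10(W), 7(W), 5(W); every one is W ⇒ L
n=14: can move to 11, which is L ⇒ W
n=15: can move to 12, which is L ⇒ W
n=16: can move to 13, which is L ⇒ W
n=17: can move to 11, which is L ⇒ W
n=18: can move to 12, which is L ⇒ W
n=19: can move to 13, which is L ⇒ W
n=20: can move to 12, which is L ⇒ W
n=21: can move to 13, which is L ⇒ W
n=22: moves to 19(W), 16(W), 14(W); every one is W ⇒ L
n=23: moves to 20(W), 17(W), 15(W); every one is W ⇒ L
n=24: moves to 21(W), 18(W), 16(W); every one is W ⇒ L
n=25: can move to 22, which is L ⇒ W
n=26: can move to 23, which is L ⇒ W
n=27: can move to 24, which is L ⇒ W
n=28: can move to 22, which is L ⇒ W
From 28 Player 1 can remove 6, leaving 22, reaching an L position.

Player 1 wins.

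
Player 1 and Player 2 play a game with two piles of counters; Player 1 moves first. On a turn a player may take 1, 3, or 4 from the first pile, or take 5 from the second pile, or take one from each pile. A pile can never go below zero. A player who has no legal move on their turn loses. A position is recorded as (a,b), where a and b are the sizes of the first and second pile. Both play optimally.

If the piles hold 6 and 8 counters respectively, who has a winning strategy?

Player 1 wins.

Build the W/L table. Terminal = L. A non-terminal position is W if it has a move to some L; otherwise it is L.
No move ever increases a pile, so every position that can arise here has a ≤ 6 and b ≤ 8; it is enough to label the cells with 0 ≤ a ≤ 6 and 0 ≤ b ≤ 8.
Every move lowers a or b (never raises either), so fill the grid row by row in increasing a, and left to right within a row: each cell's successors are then already labelled.
      b=0  b=1  b=2  b=3  b=4  b=5  b=6  b=7  b=8
a=0:    L    L    L    L    L    W    W    W    W
a=1:    W    W    W    W    W    W    L    L    L
a=2:    L    L    L    L    L    W    W    W    W
a=3:    W    W    W    W    W    W    L    L    L
a=4:    W    W    W    W    W    L    W    W    W
a=5:    W    W    W    W    W    W    W    W    W
a=6:    W    W    W    W    W    L    W    W    W
Cells with no legal move (terminal, hence L): (0,0), (0,1), (0,2), (0,3), (0,4).
The remaining L cells, each justified by listing all of its moves:
(1,6): →(0,6)(W), (1,1)(W), (0,5)(W) — all W, so L
(1,7): →(0,7)(W), (1,2)(W), (0,6)(W) — all W, so L
(1,8): →(0,8)(W), (1,3)(W), (0,7)(W) — all W, so L
(2,0): →(1,0)(W) only, which is W, so L
(2,1): →(1,1)(W), (1,0)(W) — all W, so L
(2,2): →(1,2)(W), (1,1)(W) — all W, so L
(2,3): →(1,3)(W), (1,2)(W) — all W, so L
(2,4): →(1,4)(W), (1,3)(W) — all W, so L
(3,6): →(2,6)(W), (0,6)(W), (3,1)(W), (2,5)(W) — all W, so L
(3,7): →(2,7)(W), (0,7)(W), (3,2)(W), (2,6)(W) — all W, so L
(3,8): →(2,8)(W), (0,8)(W), (3,3)(W), (2,7)(W) — all W, so L
(4,5): →(3,5)(W), (1,5)(W), (0,5)(W), (4,0)(W), (3,4)(W) — all W, so L
(6,5): →(5,5)(W), (3,5)(W), (2,5)(W), (6,0)(W), (5,4)(W) — all W, so L
Every other cell has at least one move into one of the L cells above, so it is W.
The starting position (6,8) is W: Player 1 should move to (3,8), handing over an L position.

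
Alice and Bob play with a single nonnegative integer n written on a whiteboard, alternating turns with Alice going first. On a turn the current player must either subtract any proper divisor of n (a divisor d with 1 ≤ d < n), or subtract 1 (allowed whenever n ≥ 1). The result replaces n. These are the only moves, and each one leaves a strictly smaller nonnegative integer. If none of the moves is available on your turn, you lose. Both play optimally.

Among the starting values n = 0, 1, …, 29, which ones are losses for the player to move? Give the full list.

Positions with no move are L. A position that does have a move is losing for the player to move precisely when every available move leads to a winning position for the opponent. Fill in the labels:
n=0: no move → L
n=1: W (go to 0, an L position)
n=2: L (sole option 1(W) is W)
n=3: W (go to 2, an L position)
n=4: W (go to 2, an L position)
n=5: L (sole option 4(W) is W)
n=6: W (go to 5, an L position)
n=7: L (sole option 6(W) is W)
n=8: W (go to 7, an L position)
n=9: L (options 6(W), 8(W) are all W)
n=10: W (go to 5, an L position)
n=11: L (sole option 10(W) is W)
n=12: W (go to 9, an L position)
n=13: L (sole option 12(W) is W)
n=14: W (go to 7, an L position)
n=15: L (options 10(W), 12(W), 14(W) are all W)
n=16: W (go to 15, an L position)
n=17: L (sole option 16(W) is W)
n=18: W (go to 9, an L position)
n=19: L (sole option 18(W) is W)
n=20: W (go to 15, an L position)
n=21: L (options 14(W), 18(W), 20(W) are all W)
n=22: W (go to 11, an L position)
n=23: L (sole option 22(W) is W)
n=24: W (go to 21, an L position)
n=25: L (options 20(W), 24(W) are all W)
n=26: W (go to 13, an L position)
n=27: L (options 18(W), 24(W), 26(W) are all W)
n=28: W (go to 21, an L position)
n=29: L (sole option 28(W) is W)
Reading off the rows marked L gives the requested list; there are 15 such values of n.

0, 2, 5, 7, 9, 11, 13, 15, 17, 19, 21, 23, 25, 27, 29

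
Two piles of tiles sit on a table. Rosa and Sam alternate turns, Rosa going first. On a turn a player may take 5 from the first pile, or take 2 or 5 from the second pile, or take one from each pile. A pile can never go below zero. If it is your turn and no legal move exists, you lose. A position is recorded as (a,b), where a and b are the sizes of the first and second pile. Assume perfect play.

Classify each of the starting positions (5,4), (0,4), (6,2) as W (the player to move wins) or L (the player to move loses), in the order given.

(5,4): W, (0,4): L, (6,2): L

Positions with no move are L. A position that does have a move is losing for the player to move precisely when every available move leads to a winning position for the opponent. Fill in the labels:
No move ever increases a pile, so every position that can arise here has a ≤ 6 and b ≤ 4; it is enough to label the cells with 0 ≤ a ≤ 6 and 0 ≤ b ≤ 4.
Every move lowers a or b (never raises either), so fill the grid row by row in increasing a, and left to right within a row: each cell's successors are then already labelled.
      b=0  b=1  b=2  b=3  b=4
a=0:    L    L    W    W    L
a=1:    L    W    W    L    L
a=2:    L    W    W    L    W
a=3:    L    W    W    L    W
a=4:    L    W    W    L    W
a=5:    W    W    L    L    W
a=6:    W    L    L    W    W
Cells with no legal move (terminal, hence L): (0,0), (0,1), (1,0), (2,0), (3,0), (4,0).
The remaining L cells, each justified by listing all of its moves:
(0,4): only reaches (0,2)(W), which is W → L
(1,3): only reaches (1,1)(W), (0,2)(W), all W → L
(1,4): only reaches (1,2)(W), (0,3)(W), all W → L
(2,3): only reaches (2,1)(W), (1,2)(W), all W → L
(3,3): only reaches (3,1)(W), (2,2)(W), all W → L
(4,3): only reaches (4,1)(W), (3,2)(W), all W → L
(5,2): only reaches (0,2)(W), (5,0)(W), (4,1)(W), all W → L
(5,3): only reaches (0,3)(W), (5,1)(W), (4,2)(W), all W → L
(6,1): only reaches (1,1)(W), (5,0)(W), all W → L
(6,2): only reaches (1,2)(W), (6,0)(W), (5,1)(W), all W → L
Every other cell has at least one move into one of the L cells above, so it is W.
(5,4): the move to (0,4) reaches an L cell, so W
(0,4): one of the L cells justified above, so L
(6,2): one of the L cells justified above, so L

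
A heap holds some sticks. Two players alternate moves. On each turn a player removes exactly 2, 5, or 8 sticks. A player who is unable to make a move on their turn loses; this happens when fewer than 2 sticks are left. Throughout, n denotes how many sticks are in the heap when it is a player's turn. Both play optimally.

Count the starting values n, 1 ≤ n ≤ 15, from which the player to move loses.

6

Work bottom-up. With no move the player to move loses. Otherwise the position is W if at least one move leads to an L position for the opponent, and L if every move leads to a W.
n=0: no move → L
n=1: no move → L
n=2: reaches L-position 0 → W
n=3: reaches L-position 1 → W
n=4: only reaches 2(W), which is W → L
n=5: reaches L-position 0 → W
n=6: reaches L-position 4 → W
n=7: only reaches 5(W), 2(W), all W → L
n=8: reaches L-position 0 → W
n=9: reaches L-position 7 → W
n=10: only reaches 8(W), 5(W), 2(W), all W → L
n=11: only reaches 9(W), 6(W), 3(W), all W → L
n=12: reaches L-position 10 → W
n=13: reaches L-position 11 → W
n=14: only reaches 12(W), 9(W), 6(W), all W → L
n=15: reaches L-position 10 → W
L entries with 1 ≤ n ≤ 15 (n=0 is outside the asked range and is not counted): n = 1, 4, 7, 10, 11, 14; that makes 6.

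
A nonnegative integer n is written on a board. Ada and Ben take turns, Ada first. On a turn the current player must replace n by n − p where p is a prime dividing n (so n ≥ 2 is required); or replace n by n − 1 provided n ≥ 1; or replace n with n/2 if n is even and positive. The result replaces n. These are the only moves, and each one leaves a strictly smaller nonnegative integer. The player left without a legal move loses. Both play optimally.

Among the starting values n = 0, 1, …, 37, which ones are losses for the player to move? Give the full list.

0, 4, 9, 14, 20, 24, 30, 34

Compute win/loss labels from the base case upward. A position with no move is L. Any other position is W if it can reach an L in one move, else L.
n=0: no move → L
n=1: W (go to 0, an L position)
n=2: W (go to 0, an L position)
n=3: W (go to 0, an L position)
n=4: L (options 2(W), 3(W) are all W)
n=5: W (go to 0, an L position)
n=6: W (go to 4, an L position)
n=7: W (go to 0, an L position)
n=8: W (go to 4, an L position)
n=9: L (options 6(W), 8(W) are all W)
n=10: W (go to 9, an L position)
n=11: W (go to 0, an L position)
n=12: W (go to 9, an L position)
n=13: W (go to 0, an L position)
n=14: L (options 7(W), 12(W), 13(W) are all W)
n=15: W (go to 14, an L position)
n=16: W (go to 14, an L position)
n=17: W (go to 0, an L position)
n=18: W (go to 9, an L position)
n=19: W (go to 0, an L position)
n=20: L (options 10(W), 15(W), 18(W), 19(W) are all W)
n=21: W (go to 14, an L position)
n=22: W (go to 20, an L position)
n=23: W (go to 0, an L position)
n=24: L (options 12(W), 21(W), 22(W), 23(W) are all W)
n=25: W (go to 20, an L position)
n=26: W (go to 24, an L position)
n=27: W (go to 24, an L position)
n=28: W (go to 14, an L position)
n=29: W (go to 0, an L position)
n=30: L (options 15(W), 25(W), 27(W), 28(W), 29(W) are all W)
n=31: W (go to 0, an L position)
n=32: W (go to 30, an L position)
n=33: W (go to 30, an L position)
n=34: L (options 17(W), 32(W), 33(W) are all W)
n=35: W (go to 30, an L position)
n=36: W (go to 34, an L position)
n=37: W (go to 0, an L position)
The losing starting values of n are exactly the entries labelled L in this table (8 of them).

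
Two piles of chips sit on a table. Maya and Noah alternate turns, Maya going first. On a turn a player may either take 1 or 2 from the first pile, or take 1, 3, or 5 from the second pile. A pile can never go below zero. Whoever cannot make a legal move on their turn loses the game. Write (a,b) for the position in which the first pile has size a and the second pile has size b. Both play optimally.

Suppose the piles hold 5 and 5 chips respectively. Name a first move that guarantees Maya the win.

Classify positions by backward induction: terminal positions (no move available) are L. From any other position, the mover wins iff some move reaches an L.
No move ever increases a pile, so every position that can arise here has a ≤ 5 and b ≤ 5; it is enough to label the cells with 0 ≤ a ≤ 5 and 0 ≤ b ≤ 5.
Every move lowers a or b (never raises either), so fill the grid row by row in increasing a, and left to right within a row: each cell's successors are then already labelled.
      b=0  b=1  b=2  b=3  b=4  b=5
a=0:    L    W    L    W    L    W
a=1:    W    L    W    L    W    L
a=2:    W    W    W    W    W    W
a=3:    L    W    L    W    L    W
a=4:    W    L    W    L    W    L
a=5:    W    W    W    W    W    W
Cells with no legal move (terminal, hence L): (0,0).
The remaining L cells, each justified by listing all of its moves:
(0,2): the only move is to (0,1)(W), a W ⇒ L
(0,4): moves to (0,3)(W), (0,1)(W); every one is W ⇒ L
(1,1): moves to (0,1)(W), (1,0)(W); every one is W ⇒ L
(1,3): moves to (0,3)(W), (1,2)(W), (1,0)(W); every one is W ⇒ L
(1,5): moves to (0,5)(W), (1,4)(W), (1,2)(W), (1,0)(W); every one is W ⇒ L
(3,0): moves to (2,0)(W), (1,0)(W); every one is W ⇒ L
(3,2): moves to (2,2)(W), (1,2)(W), (3,1)(W); every one is W ⇒ L
(3,4): moves to (2,4)(W), (1,4)(W), (3,3)(W), (3,1)(W); every one is W ⇒ L
(4,1): moves to (3,1)(W), (2,1)(W), (4,0)(W); every one is W ⇒ L
(4,3): moves to (3,3)(W), (2,3)(W), (4,2)(W), (4,0)(W); every one is W ⇒ L
(4,5): moves to (3,5)(W), (2,5)(W), (4,4)(W), (4,2)(W), (4,0)(W); every one is W ⇒ L
Every other cell has at least one move into one of the L cells above, so it is W.
From (5,5), the L positions reachable in one move are: (4,5).

Move to (4,5).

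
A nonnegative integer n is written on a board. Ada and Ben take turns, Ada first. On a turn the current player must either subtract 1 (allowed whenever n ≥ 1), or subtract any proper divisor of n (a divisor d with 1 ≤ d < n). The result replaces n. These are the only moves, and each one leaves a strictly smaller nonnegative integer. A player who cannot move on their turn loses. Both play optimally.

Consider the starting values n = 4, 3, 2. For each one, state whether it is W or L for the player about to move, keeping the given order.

4: W, 3: W, 2: L

Work bottom-up. With no move the player to move loses. Otherwise the position is W if at least one move leads to an L position for the opponent, and L if every move leads to a W.
n=0: no move → L
n=1: can move to 0, which is L ⇒ W
n=2: the only move is to 1(W), a W ⇒ L
n=3: can move to 2, which is L ⇒ W
n=4: can move to 2, which is L ⇒ W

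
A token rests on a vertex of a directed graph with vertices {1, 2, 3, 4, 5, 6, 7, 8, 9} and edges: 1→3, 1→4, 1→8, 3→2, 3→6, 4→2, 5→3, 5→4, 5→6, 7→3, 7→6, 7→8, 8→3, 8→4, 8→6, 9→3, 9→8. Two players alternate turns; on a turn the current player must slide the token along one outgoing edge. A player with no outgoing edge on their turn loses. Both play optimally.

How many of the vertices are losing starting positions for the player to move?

4

Classify positions by backward induction: terminal positions (no move available) are L. From any other position, the mover wins iff some move reaches an L.
Every edge goes from a vertex to one that appears earlier in the order 2, 6, 3, 4, 8, 9, 7, 1, 5, so processing vertices in that order labels each vertex after all of its successors.
2: no outgoing edge → L
6: no outgoing edge → L
3: W (go to 6, an L position)
4: W (go to 2, an L position)
8: W (go to 6, an L position)
9: L (options 8(W), 3(W) are all W)
7: W (go to 6, an L position)
1: L (options 8(W), 4(W), 3(W) are all W)
5: W (go to 6, an L position)
The L vertices are 1, 2, 6, 9; that is 4 in all.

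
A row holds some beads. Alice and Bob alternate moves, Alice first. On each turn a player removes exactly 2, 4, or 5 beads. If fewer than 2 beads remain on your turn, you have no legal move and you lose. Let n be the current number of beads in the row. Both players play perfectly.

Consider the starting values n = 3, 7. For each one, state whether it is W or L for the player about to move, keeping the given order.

Positions with no move are L. A position that does have a move is losing for the player to move precisely when every available move leads to a winning position for the opponent. Fill in the labels:
n=0: no move → L
n=1: no move → L
n=2: can move to 0, which is L ⇒ W
n=3: can move to 1, which is L ⇒ W
n=4: can move to 0, which is L ⇒ W
n=5: can move to 1, which is L ⇒ W
n=6: can move to 1, which is L ⇒ W
n=7: moves to 5(W), 3(W), 2(W); every one is W ⇒ L

3: W, 7: L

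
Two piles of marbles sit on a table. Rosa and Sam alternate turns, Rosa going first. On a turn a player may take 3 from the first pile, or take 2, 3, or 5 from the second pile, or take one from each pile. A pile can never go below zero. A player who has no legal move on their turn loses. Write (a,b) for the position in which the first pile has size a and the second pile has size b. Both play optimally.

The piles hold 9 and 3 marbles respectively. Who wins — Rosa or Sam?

Sam wins.

Build the W/L table. Terminal = L. A non-terminal position is W if it has a move to some L; otherwise it is L.
No move ever increases a pile, so every position that can arise here has a ≤ 9 and b ≤ 3; it is enough to label the cells with 0 ≤ a ≤ 9 and 0 ≤ b ≤ 3.
Every move lowers a or b (never raises either), so fill the grid row by row in increasing a, and left to right within a row: each cell's successors are then already labelled.
      b=0  b=1  b=2  b=3
a=0:    L    L    W    W
a=1:    L    W    W    W
a=2:    L    W    W    W
a=3:    W    W    L    L
a=4:    W    L    L    W
a=5:    W    L    W    W
a=6:    L    L    W    W
a=7:    L    W    W    W
a=8:    L    W    W    W
a=9:    W    W    L    L
Cells with no legal move (terminal, hence L): (0,0), (0,1), (1,0), (2,0).
The remaining L cells, each justified by listing all of its moves:
(3,2): →(0,2)(W), (3,0)(W), (2,1)(W) — all W, so L
(3,3): →(0,3)(W), (3,1)(W), (3,0)(W), (2,2)(W) — all W, so L
(4,1): →(1,1)(W), (3,0)(W) — all W, so L
(4,2): →(1,2)(W), (4,0)(W), (3,1)(W) — all W, so L
(5,1): →(2,1)(W), (4,0)(W) — all W, so L
(6,0): →(3,0)(W) only, which is W, so L
(6,1): →(3,1)(W), (5,0)(W) — all W, so L
(7,0): →(4,0)(W) only, which is W, so L
(8,0): →(5,0)(W) only, which is W, so L
(9,2): →(6,2)(W), (9,0)(W), (8,1)(W) — all W, so L
(9,3): →(6,3)(W), (9,1)(W), (9,0)(W), (8,2)(W) — all W, so L
Every other cell has at least one move into one of the L cells above, so it is W.
The starting position (9,3) is L: whatever Rosa does, the opponent receives a W position.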